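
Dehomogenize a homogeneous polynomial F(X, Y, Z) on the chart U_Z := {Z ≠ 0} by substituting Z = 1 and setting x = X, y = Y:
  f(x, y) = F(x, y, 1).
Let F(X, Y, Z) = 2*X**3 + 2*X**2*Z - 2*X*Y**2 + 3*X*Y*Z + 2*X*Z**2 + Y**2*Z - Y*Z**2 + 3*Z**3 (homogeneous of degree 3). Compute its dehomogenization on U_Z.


f(x, y) = 2*x**3 + 2*x**2 - 2*x*y**2 + 3*x*y + 2*x + y**2 - y + 3

On U_Z we set Z = 1. Each monomial c·X^i·Y^j·Z^k in F becomes c·x^i·y^j·1^k = c·x^i·y^j.
Substituting Z = 1: F(X, Y, 1) = 2*x**3 + 2*x**2 - 2*x*y**2 + 3*x*y + 2*x + y**2 - y + 3.
Note: deg(f) ≤ deg(F) = 3; strict inequality happens when F is divisible by Z (lost terms).


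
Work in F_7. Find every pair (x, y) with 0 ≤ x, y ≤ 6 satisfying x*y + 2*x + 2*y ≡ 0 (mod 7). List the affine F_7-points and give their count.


Affine F_7-points: {(0, 0), (1, 4), (2, 6), (3, 3), (4, 1), (6, 2)}; count = 6.

For each of the 49 pairs (x, y) ∈ F_7², evaluate f(x, y) mod 7. Record the zeros.
  x = 0: [0↦0, 1↦2, 2↦4, 3↦6, 4↦1, 5↦3, 6↦5]  zeros at y ∈ {0}
  x = 1: [0↦2, 1↦5, 2↦1, 3↦4, 4↦0, 5↦3, 6↦6]  zeros at y ∈ {4}
  x = 2: [0↦4, 1↦1, 2↦5, 3↦2, 4↦6, 5↦3, 6↦0]  zeros at y ∈ {6}
  x = 3: [0↦6, 1↦4, 2↦2, 3↦0, 4↦5, 5↦3, 6↦1]  zeros at y ∈ {3}
  x = 4: [0↦1, 1↦0, 2↦6, 3↦5, 4↦4, 5↦3, 6↦2]  zeros at y ∈ {1}
  x = 5: [0↦3, 1↦3, 2↦3, 3↦3, 4↦3, 5↦3, 6↦3]  zeros at y ∈ ∅
  x = 6: [0↦5, 1↦6, 2↦0, 3↦1, 4↦2, 5↦3, 6↦4]  zeros at y ∈ {2}
Collecting zeros: affine points = {(0, 0), (1, 4), (2, 6), (3, 3), (4, 1), (6, 2)}.
Total count |C(F_7)_aff| = 6.


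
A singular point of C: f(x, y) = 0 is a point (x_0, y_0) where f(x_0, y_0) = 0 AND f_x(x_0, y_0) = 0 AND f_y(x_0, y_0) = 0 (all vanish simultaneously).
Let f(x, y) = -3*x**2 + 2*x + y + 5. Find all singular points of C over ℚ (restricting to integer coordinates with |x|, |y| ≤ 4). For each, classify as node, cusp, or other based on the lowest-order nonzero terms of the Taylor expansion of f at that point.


No singular points in the scanned grid; C is smooth there.

Compute partial derivatives:
  f_x = 2 - 6*x.
  f_y = 1.
f_y = 1 is a nonzero constant, so f_y never vanishes: no point (x, y) can satisfy f = f_x = f_y = 0. In particular no (x, y) ∈ {−4, ..., 4}² is singular; the curve is smooth.


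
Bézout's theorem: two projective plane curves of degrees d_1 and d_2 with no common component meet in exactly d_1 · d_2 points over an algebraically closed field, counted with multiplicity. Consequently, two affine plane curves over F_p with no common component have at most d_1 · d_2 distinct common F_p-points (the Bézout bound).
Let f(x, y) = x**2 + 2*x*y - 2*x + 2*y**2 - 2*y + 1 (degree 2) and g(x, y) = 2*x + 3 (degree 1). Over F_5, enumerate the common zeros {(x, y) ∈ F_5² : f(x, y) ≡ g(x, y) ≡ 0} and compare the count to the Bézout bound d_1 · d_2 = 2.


Common zeros: {(1, 0)}; count = 1; Bézout bound = 2.

deg(f) = 2, deg(g) = 1, so Bézout bound = 2.
Scan x ∈ F_5. For each x, list the y ∈ F_5 with f(x, y) ≡ 0 and those with g(x, y) ≡ 0 (mod 5); the common zeros in that column are the intersection.
  x = 0: f ≡ 0 at y ∈ {2, 4}; g ≡ 0 at y ∈ ∅; common: ∅.
  x = 1: f ≡ 0 at y ∈ {0}; g ≡ 0 at y ∈ {0, 1, 2, 3, 4}; common: {0}.
  x = 2: f ≡ 0 at y ∈ {1, 3}; g ≡ 0 at y ∈ ∅; common: ∅.
  x = 3: f ≡ 0 at y ∈ {1, 2}; g ≡ 0 at y ∈ ∅; common: ∅.
  x = 4: f ≡ 0 at y ∈ {3, 4}; g ≡ 0 at y ∈ ∅; common: ∅.
Collecting: common zeros = {(1, 0)}, so the count is 1.
Comparison with the Bézout bound: 1 ≤ 2 = deg(f)·deg(g), as expected for curves with no common component (the affine F_5-count falls short of the bound because intersections may lie at infinity, over extension fields, or carry multiplicity).


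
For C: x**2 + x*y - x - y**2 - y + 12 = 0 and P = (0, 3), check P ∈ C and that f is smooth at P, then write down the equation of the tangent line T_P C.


Tangent line at P: 2*x - 7*y + 21 = 0.

Step 1: f(0, 3) = 0, so P lies on C.
Step 2: partial derivatives
  f_x(x, y) = 2*x + y - 1, f_y(x, y) = x - 2*y - 1.
  f_x(P) = 2, f_y(P) = -7 (gradient nonzero, so P is smooth).
Step 3: tangent line at P: 2·(x − 0) + -7·(y − 3) = 0.
Expanding: 2*x - 7*y + 21 = 0.


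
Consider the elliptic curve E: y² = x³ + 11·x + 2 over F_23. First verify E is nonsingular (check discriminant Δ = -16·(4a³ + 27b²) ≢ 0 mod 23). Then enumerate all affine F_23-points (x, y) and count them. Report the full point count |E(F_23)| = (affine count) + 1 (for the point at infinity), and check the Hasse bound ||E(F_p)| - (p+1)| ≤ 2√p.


Affine points = {(0, 5), (0, 18), (2, 3), (2, 20), (3, 4), (3, 19), (4, 8), (4, 15), (6, 10), (6, 13), (7, 10), (7, 13), (8, 2), (8, 21), (9, 5), (9, 18), (10, 10), (10, 13), (14, 5), (14, 18), (15, 0), (18, 11), (18, 12), (19, 3), (19, 20), (21, 8), (21, 15), (22, 6), (22, 17)}; affine count = 29; |E(F_23)| = 30.

Discriminant check: Δ ∝ 4a³ + 27b² = 4·11³ + 27·2² = 4·1331 + 27·4 ≡ 4 (mod 23). Nonzero ⇒ E is nonsingular.
For each x ∈ F_23, compute rhs = x³ + 11·x + 2 mod 23, then count y ∈ F_23 with y² ≡ rhs.
  x = 0: rhs = 2, matching y values: 5, 18 (2 points).
  x = 1: rhs = 14, matching y values: none (0 points).
  x = 2: rhs = 9, matching y values: 3, 20 (2 points).
  x = 3: rhs = 16, matching y values: 4, 19 (2 points).
  x = 4: rhs = 18, matching y values: 8, 15 (2 points).
  x = 5: rhs = 21, matching y values: none (0 points).
  x = 6: rhs = 8, matching y values: 10, 13 (2 points).
  x = 7: rhs = 8, matching y values: 10, 13 (2 points).
  x = 8: rhs = 4, matching y values: 2, 21 (2 points).
  x = 9: rhs = 2, matching y values: 5, 18 (2 points).
  x = 10: rhs = 8, matching y values: 10, 13 (2 points).
  x = 11: rhs = 5, matching y values: none (0 points).
  x = 12: rhs = 22, matching y values: none (0 points).
  x = 13: rhs = 19, matching y values: none (0 points).
  x = 14: rhs = 2, matching y values: 5, 18 (2 points).
  x = 15: rhs = 0, matching y values: 0 (1 points).
  x = 16: rhs = 19, matching y values: none (0 points).
  x = 17: rhs = 19, matching y values: none (0 points).
  x = 18: rhs = 6, matching y values: 11, 12 (2 points).
  x = 19: rhs = 9, matching y values: 3, 20 (2 points).
  x = 20: rhs = 11, matching y values: none (0 points).
  x = 21: rhs = 18, matching y values: 8, 15 (2 points).
  x = 22: rhs = 13, matching y values: 6, 17 (2 points).
Total affine count: 29.
Full point count |E(F_23)| = 29 + 1 = 30.
Hasse bound: |30 − (23+1)| = |6| = 6 ≤ 2√23 ≈ 9.5917 ✓.


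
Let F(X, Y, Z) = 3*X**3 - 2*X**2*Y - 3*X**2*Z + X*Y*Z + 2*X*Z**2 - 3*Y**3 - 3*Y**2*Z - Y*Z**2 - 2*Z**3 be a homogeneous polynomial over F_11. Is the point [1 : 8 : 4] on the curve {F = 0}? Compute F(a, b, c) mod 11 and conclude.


F(1,8,4) ≡ 9 (mod 11); P is NOT on the curve.

Evaluate F(1, 8, 4) term-by-term (mod 11).
  3*X**3 ↦ 3·1·1·1 = 3
  -2*X**2*Y ↦ -2·1·8·1 = -16
  -3*X**2*Z ↦ -3·1·1·4 = -12
  X*Y*Z ↦ 1·1·8·4 = 32
  2*X*Z**2 ↦ 2·1·1·16 = 32
  -3*Y**3 ↦ -3·1·512·1 = -1536
  -3*Y**2*Z ↦ -3·1·64·4 = -768
  -Y*Z**2 ↦ -1·1·8·16 = -128
  -2*Z**3 ↦ -2·1·1·64 = -128
Sum: F(1, 8, 4) = (3) + (-16) + (-12) + (32) + (32) + (-1536) + (-768) + (-128) + (-128) = -2521.
Reducing mod 11: -2521 ≡ 9 (mod 11).
Since F(a, b, c) ≡ 9 ≠ 0 (mod 11), P does NOT lie on the curve.


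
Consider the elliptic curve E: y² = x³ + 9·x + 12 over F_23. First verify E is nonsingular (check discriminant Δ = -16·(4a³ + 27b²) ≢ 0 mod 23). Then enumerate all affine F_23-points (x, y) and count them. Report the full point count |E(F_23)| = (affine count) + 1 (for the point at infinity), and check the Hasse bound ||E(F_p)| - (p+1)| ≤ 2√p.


Affine points = {(0, 9), (0, 14), (6, 11), (6, 12), (7, 2), (7, 21), (11, 4), (11, 19), (12, 10), (12, 13), (13, 7), (13, 16), (15, 7), (15, 16), (17, 8), (17, 15), (18, 7), (18, 16), (19, 2), (19, 21), (20, 2), (20, 21), (21, 3), (21, 20), (22, 5), (22, 18)}; affine count = 26; |E(F_23)| = 27.

Discriminant check: Δ ∝ 4a³ + 27b² = 4·9³ + 27·12² = 4·729 + 27·144 ≡ 19 (mod 23). Nonzero ⇒ E is nonsingular.
For each x ∈ F_23, compute rhs = x³ + 9·x + 12 mod 23, then count y ∈ F_23 with y² ≡ rhs.
  x = 0: rhs = 12, matching y values: 9, 14 (2 points).
  x = 1: rhs = 22, matching y values: none (0 points).
  x = 2: rhs = 15, matching y values: none (0 points).
  x = 3: rhs = 20, matching y values: none (0 points).
  x = 4: rhs = 20, matching y values: none (0 points).
  x = 5: rhs = 21, matching y values: none (0 points).
  x = 6: rhs = 6, matching y values: 11, 12 (2 points).
  x = 7: rhs = 4, matching y values: 2, 21 (2 points).
  x = 8: rhs = 21, matching y values: none (0 points).
  x = 9: rhs = 17, matching y values: none (0 points).
  x = 10: rhs = 21, matching y values: none (0 points).
  x = 11: rhs = 16, matching y values: 4, 19 (2 points).
  x = 12: rhs = 8, matching y values: 10, 13 (2 points).
  x = 13: rhs = 3, matching y values: 7, 16 (2 points).
  x = 14: rhs = 7, matching y values: none (0 points).
  x = 15: rhs = 3, matching y values: 7, 16 (2 points).
  x = 16: rhs = 20, matching y values: none (0 points).
  x = 17: rhs = 18, matching y values: 8, 15 (2 points).
  x = 18: rhs = 3, matching y values: 7, 16 (2 points).
  x = 19: rhs = 4, matching y values: 2, 21 (2 points).
  x = 20: rhs = 4, matching y values: 2, 21 (2 points).
  x = 21: rhs = 9, matching y values: 3, 20 (2 points).
  x = 22: rhs = 2, matching y values: 5, 18 (2 points).
Total affine count: 26.
Full point count |E(F_23)| = 26 + 1 = 27.
Hasse bound: |27 − (23+1)| = |3| = 3 ≤ 2√23 ≈ 9.5917 ✓.


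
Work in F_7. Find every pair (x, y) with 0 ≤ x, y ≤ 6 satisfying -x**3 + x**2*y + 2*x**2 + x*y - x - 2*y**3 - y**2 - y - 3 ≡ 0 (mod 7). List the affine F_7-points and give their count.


Affine F_7-points: {(0, 1), (1, 2), (1, 3), (1, 5), (3, 1), (4, 2), (6, 2), (6, 4)}; count = 8.

For each of the 49 pairs (x, y) ∈ F_7², evaluate f(x, y) mod 7. Record the zeros.
  x = 0: [0↦4, 1↦0, 2↦3, 3↦1, 4↦3, 5↦4, 6↦6]  zeros at y ∈ {1}
  x = 1: [0↦4, 1↦2, 2↦0, 3↦0, 4↦4, 5↦0, 6↦4]  zeros at y ∈ {2, 3, 5}
  x = 2: [0↦2, 1↦4, 2↦6, 3↦3, 4↦4, 5↦4, 6↦5]  zeros at y ∈ ∅
  x = 3: [0↦6, 1↦0, 2↦1, 3↦4, 4↦4, 5↦3, 6↦3]  zeros at y ∈ {1}
  x = 4: [0↦3, 1↦5, 2↦0, 3↦4, 4↦5, 5↦5, 6↦6]  zeros at y ∈ {2}
  x = 5: [0↦1, 1↦6, 2↦4, 3↦4, 4↦1, 5↦4, 6↦1]  zeros at y ∈ ∅
  x = 6: [0↦1, 1↦4, 2↦0, 3↦5, 4↦0, 5↦1, 6↦3]  zeros at y ∈ {2, 4}
Collecting zeros: affine points = {(0, 1), (1, 2), (1, 3), (1, 5), (3, 1), (4, 2), (6, 2), (6, 4)}.
Total count |C(F_7)_aff| = 8.


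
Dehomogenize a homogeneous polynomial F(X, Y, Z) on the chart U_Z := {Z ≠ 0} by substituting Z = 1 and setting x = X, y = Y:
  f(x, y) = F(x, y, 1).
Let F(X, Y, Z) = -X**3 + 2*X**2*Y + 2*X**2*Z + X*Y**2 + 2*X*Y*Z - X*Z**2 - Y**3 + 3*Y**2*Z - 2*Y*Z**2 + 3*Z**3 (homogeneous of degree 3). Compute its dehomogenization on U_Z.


f(x, y) = -x**3 + 2*x**2*y + 2*x**2 + x*y**2 + 2*x*y - x - y**3 + 3*y**2 - 2*y + 3

On U_Z we set Z = 1. Each monomial c·X^i·Y^j·Z^k in F becomes c·x^i·y^j·1^k = c·x^i·y^j.
Substituting Z = 1: F(X, Y, 1) = -x**3 + 2*x**2*y + 2*x**2 + x*y**2 + 2*x*y - x - y**3 + 3*y**2 - 2*y + 3.
Note: deg(f) ≤ deg(F) = 3; strict inequality happens when F is divisible by Z (lost terms).


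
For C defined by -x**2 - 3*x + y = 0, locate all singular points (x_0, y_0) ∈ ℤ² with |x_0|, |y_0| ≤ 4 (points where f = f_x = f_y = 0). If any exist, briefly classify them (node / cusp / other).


No singular points in the scanned grid; C is smooth there.

Compute partial derivatives:
  f_x = -2*x - 3.
  f_y = 1.
f_y = 1 is a nonzero constant, so f_y never vanishes: no point (x, y) can satisfy f = f_x = f_y = 0. In particular no (x, y) ∈ {−4, ..., 4}² is singular; the curve is smooth.


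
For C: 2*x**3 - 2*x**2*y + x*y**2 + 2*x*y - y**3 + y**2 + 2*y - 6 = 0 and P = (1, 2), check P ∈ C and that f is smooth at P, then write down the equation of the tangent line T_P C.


Tangent line at P: 6*x - 2*y - 2 = 0.

Step 1: f(1, 2) = 0, so P lies on C.
Step 2: partial derivatives
  f_x(x, y) = 6*x**2 - 4*x*y + y**2 + 2*y, f_y(x, y) = -2*x**2 + 2*x*y + 2*x - 3*y**2 + 2*y + 2.
  f_x(P) = 6, f_y(P) = -2 (gradient nonzero, so P is smooth).
Step 3: tangent line at P: 6·(x − 1) + -2·(y − 2) = 0.
Expanding: 6*x - 2*y - 2 = 0.


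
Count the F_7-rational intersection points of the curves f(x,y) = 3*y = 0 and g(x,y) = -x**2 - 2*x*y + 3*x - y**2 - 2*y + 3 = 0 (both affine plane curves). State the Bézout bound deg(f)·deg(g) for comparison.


Common zeros: {(5, 0)}; count = 1; Bézout bound = 2.

deg(f) = 1, deg(g) = 2, so Bézout bound = 2.
Scan x ∈ F_7. For each x, list the y ∈ F_7 with f(x, y) ≡ 0 and those with g(x, y) ≡ 0 (mod 7); the common zeros in that column are the intersection.
  x = 0: f ≡ 0 at y ∈ {0}; g ≡ 0 at y ∈ {1, 4}; common: ∅.
  x = 1: f ≡ 0 at y ∈ {0}; g ≡ 0 at y ∈ {1, 2}; common: ∅.
  x = 2: f ≡ 0 at y ∈ {0}; g ≡ 0 at y ∈ {4}; common: ∅.
  x = 3: f ≡ 0 at y ∈ {0}; g ≡ 0 at y ∈ ∅; common: ∅.
  x = 4: f ≡ 0 at y ∈ {0}; g ≡ 0 at y ∈ ∅; common: ∅.
  x = 5: f ≡ 0 at y ∈ {0}; g ≡ 0 at y ∈ {0, 2}; common: {0}.
  x = 6: f ≡ 0 at y ∈ {0}; g ≡ 0 at y ∈ ∅; common: ∅.
Collecting: common zeros = {(5, 0)}, so the count is 1.
Comparison with the Bézout bound: 1 ≤ 2 = deg(f)·deg(g), as expected for curves with no common component (the affine F_7-count falls short of the bound because intersections may lie at infinity, over extension fields, or carry multiplicity).


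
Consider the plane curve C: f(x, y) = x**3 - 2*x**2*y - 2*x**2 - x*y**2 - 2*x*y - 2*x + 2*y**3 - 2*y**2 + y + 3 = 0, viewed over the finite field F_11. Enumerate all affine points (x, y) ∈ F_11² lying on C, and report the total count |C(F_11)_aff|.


Affine F_11-points: {(1, 0), (1, 9), (2, 9), (3, 2), (3, 7), (3, 10), (6, 3), (6, 9), (8, 1)}; count = 9.

For each of the 121 pairs (x, y) ∈ F_11², evaluate f(x, y) mod 11. Record the zeros.
  x = 0: [0↦3, 1↦4, 2↦2, 3↦9, 4↦4, 5↦10, 6↦6, 7↦4, 8↦5, 9↦10, 10↦9]  zeros at y ∈ ∅
  x = 1: [0↦0, 1↦7, 2↦9, 3↦7, 4↦2, 5↦6, 6↦9, 7↦1, 8↦5, 9↦0, 10↦9]  zeros at y ∈ {0, 9}
  x = 2: [0↦10, 1↦8, 2↦10, 3↦6, 4↦8, 5↦6, 6↦1, 7↦5, 8↦8, 9↦0, 10↦4]  zeros at y ∈ {9}
  x = 3: [0↦6, 1↦2, 2↦0, 3↦1, 4↦6, 5↦5, 6↦10, 7↦0, 8↦9, 9↦5, 10↦0]  zeros at y ∈ {2, 7, 10}
  x = 4: [0↦5, 1↦6, 2↦7, 3↦9, 4↦2, 5↦9, 6↦9, 7↦3, 8↦3, 9↦10, 10↦3]  zeros at y ∈ ∅
  x = 5: [0↦2, 1↦4, 2↦4, 3↦3, 4↦2, 5↦2, 6↦4, 7↦9, 8↦7, 9↦10, 10↦8]  zeros at y ∈ ∅
  x = 6: [0↦3, 1↦2, 2↦8, 3↦0, 4↦1, 5↦1, 6↦1, 7↦2, 8↦5, 9↦0, 10↦10]  zeros at y ∈ {3, 9}
  x = 7: [0↦3, 1↦6, 2↦3, 3↦6, 4↦5, 5↦1, 6↦6, 7↦10, 8↦3, 9↦8, 10↦4]  zeros at y ∈ ∅
  x = 8: [0↦8, 1↦0, 2↦6, 3↦5, 4↦9, 5↦8, 6↦3, 7↦6, 8↦7, 9↦7, 10↦7]  zeros at y ∈ {1}
  x = 9: [0↦2, 1↦1, 2↦1, 3↦3, 4↦8, 5↦6, 6↦9, 7↦7, 8↦1, 9↦3, 10↦3]  zeros at y ∈ ∅
  x = 10: [0↦2, 1↦4, 2↦5, 3↦6, 4↦8, 5↦1, 6↦8, 7↦8, 8↦2, 9↦2, 10↦9]  zeros at y ∈ ∅
Collecting zeros: affine points = {(1, 0), (1, 9), (2, 9), (3, 2), (3, 7), (3, 10), (6, 3), (6, 9), (8, 1)}.
Total count |C(F_11)_aff| = 9.


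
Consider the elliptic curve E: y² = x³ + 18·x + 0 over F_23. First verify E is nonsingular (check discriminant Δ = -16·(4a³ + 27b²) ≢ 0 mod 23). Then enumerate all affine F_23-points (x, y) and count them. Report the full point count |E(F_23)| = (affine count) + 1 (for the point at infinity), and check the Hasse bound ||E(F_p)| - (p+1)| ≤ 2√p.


Affine points = {(0, 0), (3, 9), (3, 14), (5, 10), (5, 13), (6, 5), (6, 18), (7, 3), (7, 20), (8, 9), (8, 14), (12, 9), (12, 14), (13, 4), (13, 19), (14, 11), (14, 12), (19, 5), (19, 18), (21, 5), (21, 18), (22, 2), (22, 21)}; affine count = 23; |E(F_23)| = 24.

Discriminant check: Δ ∝ 4a³ + 27b² = 4·18³ + 27·0² = 4·5832 + 27·0 ≡ 6 (mod 23). Nonzero ⇒ E is nonsingular.
For each x ∈ F_23, compute rhs = x³ + 18·x + 0 mod 23, then count y ∈ F_23 with y² ≡ rhs.
  x = 0: rhs = 0, matching y values: 0 (1 points).
  x = 1: rhs = 19, matching y values: none (0 points).
  x = 2: rhs = 21, matching y values: none (0 points).
  x = 3: rhs = 12, matching y values: 9, 14 (2 points).
  x = 4: rhs = 21, matching y values: none (0 points).
  x = 5: rhs = 8, matching y values: 10, 13 (2 points).
  x = 6: rhs = 2, matching y values: 5, 18 (2 points).
  x = 7: rhs = 9, matching y values: 3, 20 (2 points).
  x = 8: rhs = 12, matching y values: 9, 14 (2 points).
  x = 9: rhs = 17, matching y values: none (0 points).
  x = 10: rhs = 7, matching y values: none (0 points).
  x = 11: rhs = 11, matching y values: none (0 points).
  x = 12: rhs = 12, matching y values: 9, 14 (2 points).
  x = 13: rhs = 16, matching y values: 4, 19 (2 points).
  x = 14: rhs = 6, matching y values: 11, 12 (2 points).
  x = 15: rhs = 11, matching y values: none (0 points).
  x = 16: rhs = 14, matching y values: none (0 points).
  x = 17: rhs = 21, matching y values: none (0 points).
  x = 18: rhs = 15, matching y values: none (0 points).
  x = 19: rhs = 2, matching y values: 5, 18 (2 points).
  x = 20: rhs = 11, matching y values: none (0 points).
  x = 21: rhs = 2, matching y values: 5, 18 (2 points).
  x = 22: rhs = 4, matching y values: 2, 21 (2 points).
Total affine count: 23.
Full point count |E(F_23)| = 23 + 1 = 24.
Hasse bound: |24 − (23+1)| = |0| = 0 ≤ 2√23 ≈ 9.5917 ✓.


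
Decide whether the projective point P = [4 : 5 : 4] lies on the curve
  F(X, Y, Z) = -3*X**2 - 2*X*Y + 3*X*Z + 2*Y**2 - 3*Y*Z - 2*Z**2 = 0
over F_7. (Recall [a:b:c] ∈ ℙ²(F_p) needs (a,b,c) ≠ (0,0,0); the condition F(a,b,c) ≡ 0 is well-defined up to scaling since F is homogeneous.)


F(4,5,4) ≡ 2 (mod 7); P is NOT on the curve.

Evaluate F(4, 5, 4) term-by-term (mod 7).
  -3*X**2 ↦ -3·16·1·1 = -48
  -2*X*Y ↦ -2·4·5·1 = -40
  3*X*Z ↦ 3·4·1·4 = 48
  2*Y**2 ↦ 2·1·25·1 = 50
  -3*Y*Z ↦ -3·1·5·4 = -60
  -2*Z**2 ↦ -2·1·1·16 = -32
Sum: F(4, 5, 4) = (-48) + (-40) + (48) + (50) + (-60) + (-32) = -82.
Reducing mod 7: -82 ≡ 2 (mod 7).
Since F(a, b, c) ≡ 2 ≠ 0 (mod 7), P does NOT lie on the curve.


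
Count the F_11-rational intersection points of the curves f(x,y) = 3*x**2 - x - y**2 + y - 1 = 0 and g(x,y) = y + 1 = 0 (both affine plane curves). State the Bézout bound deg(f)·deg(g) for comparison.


Common zeros: {(6, 10), (9, 10)}; count = 2; Bézout bound = 2.

deg(f) = 2, deg(g) = 1, so Bézout bound = 2.
Scan x ∈ F_11. For each x, list the y ∈ F_11 with f(x, y) ≡ 0 and those with g(x, y) ≡ 0 (mod 11); the common zeros in that column are the intersection.
  x = 0: f ≡ 0 at y ∈ ∅; g ≡ 0 at y ∈ {10}; common: ∅.
  x = 1: f ≡ 0 at y ∈ {4, 8}; g ≡ 0 at y ∈ {10}; common: ∅.
  x = 2: f ≡ 0 at y ∈ {5, 7}; g ≡ 0 at y ∈ {10}; common: ∅.
  x = 3: f ≡ 0 at y ∈ {4, 8}; g ≡ 0 at y ∈ {10}; common: ∅.
  x = 4: f ≡ 0 at y ∈ ∅; g ≡ 0 at y ∈ {10}; common: ∅.
  x = 5: f ≡ 0 at y ∈ ∅; g ≡ 0 at y ∈ {10}; common: ∅.
  x = 6: f ≡ 0 at y ∈ {2, 10}; g ≡ 0 at y ∈ {10}; common: {10}.
  x = 7: f ≡ 0 at y ∈ ∅; g ≡ 0 at y ∈ {10}; common: ∅.
  x = 8: f ≡ 0 at y ∈ ∅; g ≡ 0 at y ∈ {10}; common: ∅.
  x = 9: f ≡ 0 at y ∈ {2, 10}; g ≡ 0 at y ∈ {10}; common: {10}.
  x = 10: f ≡ 0 at y ∈ ∅; g ≡ 0 at y ∈ {10}; common: ∅.
Collecting: common zeros = {(6, 10), (9, 10)}, so the count is 2.
Comparison with the Bézout bound: 2 ≤ 2 = deg(f)·deg(g), as expected for curves with no common component (the bound is attained).


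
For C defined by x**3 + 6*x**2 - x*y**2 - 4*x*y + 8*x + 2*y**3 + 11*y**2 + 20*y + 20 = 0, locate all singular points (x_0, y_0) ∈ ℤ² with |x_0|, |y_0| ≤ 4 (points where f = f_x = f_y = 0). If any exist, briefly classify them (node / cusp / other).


Singular points: {(-2, -2)}; classification: cusp.

Compute partial derivatives:
  f_x = 3*x**2 + 12*x - y**2 - 4*y + 8.
  f_y = -2*x*y - 4*x + 6*y**2 + 22*y + 20.
Scan x_0 ∈ {−4, ..., 4}. For each x_0, f_y(x_0, y) is a polynomial in y; find its integer roots y ∈ {−4, ..., 4}, then test f_x and f at those candidates.
  x = -4: f_y(-4, y) = 6*y**2 + 30*y + 36; vanishes at y ∈ {-3, -2}. (-4, -3): f_x = 11 ≠ 0; (-4, -2): f_x = 12 ≠ 0.
  x = -3: f_y(-3, y) = 6*y**2 + 28*y + 32; vanishes at y ∈ {-2}. (-3, -2): f_x = 3 ≠ 0.
  x = -2: f_y(-2, y) = 6*y**2 + 26*y + 28; vanishes at y ∈ {-2}. (-2, -2): f_x = 0, f = 0 — SINGULAR.
  x = -1: f_y(-1, y) = 6*y**2 + 24*y + 24; vanishes at y ∈ {-2}. (-1, -2): f_x = 3 ≠ 0.
  x = 0: f_y(0, y) = 6*y**2 + 22*y + 20; vanishes at y ∈ {-2}. (0, -2): f_x = 12 ≠ 0.
  x = 1: f_y(1, y) = 6*y**2 + 20*y + 16; vanishes at y ∈ {-2}. (1, -2): f_x = 27 ≠ 0.
  x = 2: f_y(2, y) = 6*y**2 + 18*y + 12; vanishes at y ∈ {-2, -1}. (2, -2): f_x = 48 ≠ 0; (2, -1): f_x = 47 ≠ 0.
  x = 3: f_y(3, y) = 6*y**2 + 16*y + 8; vanishes at y ∈ {-2}. (3, -2): f_x = 75 ≠ 0.
  x = 4: f_y(4, y) = 6*y**2 + 14*y + 4; vanishes at y ∈ {-2}. (4, -2): f_x = 108 ≠ 0.
Only singular point on the grid: (-2, -2).
Classify: substitute x = -2 + u, y = -2 + v and expand: f = u**3 - u*v**2 + 2*v**3 + v**2.
No constant or linear terms (consistent with a singular point). Quadratic part: v**2. Cubic part: u**3 - u*v**2 + 2*v**3.
The quadratic part v**2 is a perfect square, so there is a single (double) tangent line v = 0, i.e. y = -2. Restricting the cubic part to that line (v = 0) leaves u**3 ≠ 0, so f is not divisible by v and the branch is v² ≈ -u**3 to lowest order — this is a cusp.
Classification: cusp.


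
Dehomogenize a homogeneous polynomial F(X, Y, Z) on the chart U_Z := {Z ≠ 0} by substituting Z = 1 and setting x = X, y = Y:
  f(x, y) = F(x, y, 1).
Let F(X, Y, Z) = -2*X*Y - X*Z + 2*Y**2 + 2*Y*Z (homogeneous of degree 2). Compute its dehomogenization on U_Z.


f(x, y) = -2*x*y - x + 2*y**2 + 2*y

On U_Z we set Z = 1. Each monomial c·X^i·Y^j·Z^k in F becomes c·x^i·y^j·1^k = c·x^i·y^j.
Substituting Z = 1: F(X, Y, 1) = -2*x*y - x + 2*y**2 + 2*y.
Note: deg(f) ≤ deg(F) = 2; strict inequality happens when F is divisible by Z (lost terms).


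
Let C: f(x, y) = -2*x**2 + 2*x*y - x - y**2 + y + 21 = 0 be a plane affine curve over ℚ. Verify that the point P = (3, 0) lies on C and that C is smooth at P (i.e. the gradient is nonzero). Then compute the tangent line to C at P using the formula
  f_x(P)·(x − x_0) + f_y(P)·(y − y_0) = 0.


Tangent line at P: -13*x + 7*y + 39 = 0.

Step 1: f(3, 0) = 0, so P lies on C.
Step 2: partial derivatives
  f_x(x, y) = -4*x + 2*y - 1, f_y(x, y) = 2*x - 2*y + 1.
  f_x(P) = -13, f_y(P) = 7 (gradient nonzero, so P is smooth).
Step 3: tangent line at P: -13·(x − 3) + 7·(y − 0) = 0.
Expanding: -13*x + 7*y + 39 = 0.


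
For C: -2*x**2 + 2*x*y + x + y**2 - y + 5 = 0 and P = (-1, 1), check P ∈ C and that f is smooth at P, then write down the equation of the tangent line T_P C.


Tangent line at P: 7*x - y + 8 = 0.

Step 1: f(-1, 1) = 0, so P lies on C.
Step 2: partial derivatives
  f_x(x, y) = -4*x + 2*y + 1, f_y(x, y) = 2*x + 2*y - 1.
  f_x(P) = 7, f_y(P) = -1 (gradient nonzero, so P is smooth).
Step 3: tangent line at P: 7·(x − -1) + -1·(y − 1) = 0.
Expanding: 7*x - y + 8 = 0.


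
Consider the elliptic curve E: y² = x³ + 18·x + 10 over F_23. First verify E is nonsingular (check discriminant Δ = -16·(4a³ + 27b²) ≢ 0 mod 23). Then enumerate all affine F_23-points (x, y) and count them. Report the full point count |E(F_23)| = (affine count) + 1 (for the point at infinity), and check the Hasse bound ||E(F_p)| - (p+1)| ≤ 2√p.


Affine points = {(1, 11), (1, 12), (2, 10), (2, 13), (4, 10), (4, 13), (5, 8), (5, 15), (6, 9), (6, 14), (9, 2), (9, 21), (13, 7), (13, 16), (14, 4), (14, 19), (16, 1), (16, 22), (17, 10), (17, 13), (18, 5), (18, 18), (19, 9), (19, 14), (21, 9), (21, 14)}; affine count = 26; |E(F_23)| = 27.

Discriminant check: Δ ∝ 4a³ + 27b² = 4·18³ + 27·10² = 4·5832 + 27·100 ≡ 15 (mod 23). Nonzero ⇒ E is nonsingular.
For each x ∈ F_23, compute rhs = x³ + 18·x + 10 mod 23, then count y ∈ F_23 with y² ≡ rhs.
  x = 0: rhs = 10, matching y values: none (0 points).
  x = 1: rhs = 6, matching y values: 11, 12 (2 points).
  x = 2: rhs = 8, matching y values: 10, 13 (2 points).
  x = 3: rhs = 22, matching y values: none (0 points).
  x = 4: rhs = 8, matching y values: 10, 13 (2 points).
  x = 5: rhs = 18, matching y values: 8, 15 (2 points).
  x = 6: rhs = 12, matching y values: 9, 14 (2 points).
  x = 7: rhs = 19, matching y values: none (0 points).
  x = 8: rhs = 22, matching y values: none (0 points).
  x = 9: rhs = 4, matching y values: 2, 21 (2 points).
  x = 10: rhs = 17, matching y values: none (0 points).
  x = 11: rhs = 21, matching y values: none (0 points).
  x = 12: rhs = 22, matching y values: none (0 points).
  x = 13: rhs = 3, matching y values: 7, 16 (2 points).
  x = 14: rhs = 16, matching y values: 4, 19 (2 points).
  x = 15: rhs = 21, matching y values: none (0 points).
  x = 16: rhs = 1, matching y values: 1, 22 (2 points).
  x = 17: rhs = 8, matching y values: 10, 13 (2 points).
  x = 18: rhs = 2, matching y values: 5, 18 (2 points).
  x = 19: rhs = 12, matching y values: 9, 14 (2 points).
  x = 20: rhs = 21, matching y values: none (0 points).
  x = 21: rhs = 12, matching y values: 9, 14 (2 points).
  x = 22: rhs = 14, matching y values: none (0 points).
Total affine count: 26.
Full point count |E(F_23)| = 26 + 1 = 27.
Hasse bound: |27 − (23+1)| = |3| = 3 ≤ 2√23 ≈ 9.5917 ✓.


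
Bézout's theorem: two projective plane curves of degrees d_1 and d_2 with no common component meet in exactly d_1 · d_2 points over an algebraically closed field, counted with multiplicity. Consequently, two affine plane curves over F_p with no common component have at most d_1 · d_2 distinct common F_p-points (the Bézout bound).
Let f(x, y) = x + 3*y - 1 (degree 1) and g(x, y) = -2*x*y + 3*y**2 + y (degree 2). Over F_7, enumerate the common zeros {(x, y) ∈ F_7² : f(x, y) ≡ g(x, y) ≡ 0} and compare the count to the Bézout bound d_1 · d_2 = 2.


Common zeros: {(1, 0), (3, 4)}; count = 2; Bézout bound = 2.

deg(f) = 1, deg(g) = 2, so Bézout bound = 2.
Scan x ∈ F_7. For each x, list the y ∈ F_7 with f(x, y) ≡ 0 and those with g(x, y) ≡ 0 (mod 7); the common zeros in that column are the intersection.
  x = 0: f ≡ 0 at y ∈ {5}; g ≡ 0 at y ∈ {0, 2}; common: ∅.
  x = 1: f ≡ 0 at y ∈ {0}; g ≡ 0 at y ∈ {0, 5}; common: {0}.
  x = 2: f ≡ 0 at y ∈ {2}; g ≡ 0 at y ∈ {0, 1}; common: ∅.
  x = 3: f ≡ 0 at y ∈ {4}; g ≡ 0 at y ∈ {0, 4}; common: {4}.
  x = 4: f ≡ 0 at y ∈ {6}; g ≡ 0 at y ∈ {0}; common: ∅.
  x = 5: f ≡ 0 at y ∈ {1}; g ≡ 0 at y ∈ {0, 3}; common: ∅.
  x = 6: f ≡ 0 at y ∈ {3}; g ≡ 0 at y ∈ {0, 6}; common: ∅.
Collecting: common zeros = {(1, 0), (3, 4)}, so the count is 2.
Comparison with the Bézout bound: 2 ≤ 2 = deg(f)·deg(g), as expected for curves with no common component (the bound is attained).


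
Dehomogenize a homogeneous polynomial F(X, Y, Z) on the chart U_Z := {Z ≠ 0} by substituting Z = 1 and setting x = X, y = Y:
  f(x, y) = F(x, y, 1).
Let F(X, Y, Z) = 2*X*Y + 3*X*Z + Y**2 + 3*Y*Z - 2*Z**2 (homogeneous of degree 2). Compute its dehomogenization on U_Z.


f(x, y) = 2*x*y + 3*x + y**2 + 3*y - 2

On U_Z we set Z = 1. Each monomial c·X^i·Y^j·Z^k in F becomes c·x^i·y^j·1^k = c·x^i·y^j.
Substituting Z = 1: F(X, Y, 1) = 2*x*y + 3*x + y**2 + 3*y - 2.
Note: deg(f) ≤ deg(F) = 2; strict inequality happens when F is divisible by Z (lost terms).


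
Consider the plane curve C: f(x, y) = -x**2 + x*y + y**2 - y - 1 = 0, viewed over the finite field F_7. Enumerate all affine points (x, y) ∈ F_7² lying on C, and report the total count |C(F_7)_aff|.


Affine F_7-points: {(1, 3), (1, 4), (2, 3), (3, 1), (3, 4), (4, 2), (5, 1), (5, 2)}; count = 8.

For each of the 49 pairs (x, y) ∈ F_7², evaluate f(x, y) mod 7. Record the zeros.
  x = 0: [0↦6, 1↦6, 2↦1, 3↦5, 4↦4, 5↦5, 6↦1]  zeros at y ∈ ∅
  x = 1: [0↦5, 1↦6, 2↦2, 3↦0, 4↦0, 5↦2, 6↦6]  zeros at y ∈ {3, 4}
  x = 2: [0↦2, 1↦4, 2↦1, 3↦0, 4↦1, 5↦4, 6↦2]  zeros at y ∈ {3}
  x = 3: [0↦4, 1↦0, 2↦5, 3↦5, 4↦0, 5↦4, 6↦3]  zeros at y ∈ {1, 4}
  x = 4: [0↦4, 1↦1, 2↦0, 3↦1, 4↦4, 5↦2, 6↦2]  zeros at y ∈ {2}
  x = 5: [0↦2, 1↦0, 2↦0, 3↦2, 4↦6, 5↦5, 6↦6]  zeros at y ∈ {1, 2}
  x = 6: [0↦5, 1↦4, 2↦5, 3↦1, 4↦6, 5↦6, 6↦1]  zeros at y ∈ ∅
Collecting zeros: affine points = {(1, 3), (1, 4), (2, 3), (3, 1), (3, 4), (4, 2), (5, 1), (5, 2)}.
Total count |C(F_7)_aff| = 8.


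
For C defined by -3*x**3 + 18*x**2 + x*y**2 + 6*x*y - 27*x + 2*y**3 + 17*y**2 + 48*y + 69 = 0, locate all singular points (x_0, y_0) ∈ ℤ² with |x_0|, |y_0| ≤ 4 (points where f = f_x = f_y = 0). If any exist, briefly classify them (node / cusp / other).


Singular points: {(2, -3)}; classification: cusp.

Compute partial derivatives:
  f_x = -9*x**2 + 36*x + y**2 + 6*y - 27.
  f_y = 2*x*y + 6*x + 6*y**2 + 34*y + 48.
Scan x_0 ∈ {−4, ..., 4}. For each x_0, f_y(x_0, y) is a polynomial in y; find its integer roots y ∈ {−4, ..., 4}, then test f_x and f at those candidates.
  x = -4: f_y(-4, y) = 6*y**2 + 26*y + 24; vanishes at y ∈ {-3}. (-4, -3): f_x = -324 ≠ 0.
  x = -3: f_y(-3, y) = 6*y**2 + 28*y + 30; vanishes at y ∈ {-3}. (-3, -3): f_x = -225 ≠ 0.
  x = -2: f_y(-2, y) = 6*y**2 + 30*y + 36; vanishes at y ∈ {-3, -2}. (-2, -3): f_x = -144 ≠ 0; (-2, -2): f_x = -143 ≠ 0.
  x = -1: f_y(-1, y) = 6*y**2 + 32*y + 42; vanishes at y ∈ {-3}. (-1, -3): f_x = -81 ≠ 0.
  x = 0: f_y(0, y) = 6*y**2 + 34*y + 48; vanishes at y ∈ {-3}. (0, -3): f_x = -36 ≠ 0.
  x = 1: f_y(1, y) = 6*y**2 + 36*y + 54; vanishes at y ∈ {-3}. (1, -3): f_x = -9 ≠ 0.
  x = 2: f_y(2, y) = 6*y**2 + 38*y + 60; vanishes at y ∈ {-3}. (2, -3): f_x = 0, f = 0 — SINGULAR.
  x = 3: f_y(3, y) = 6*y**2 + 40*y + 66; vanishes at y ∈ {-3}. (3, -3): f_x = -9 ≠ 0.
  x = 4: f_y(4, y) = 6*y**2 + 42*y + 72; vanishes at y ∈ {-4, -3}. (4, -4): f_x = -35 ≠ 0; (4, -3): f_x = -36 ≠ 0.
Only singular point on the grid: (2, -3).
Classify: substitute x = 2 + u, y = -3 + v and expand: f = -3*u**3 + u*v**2 + 2*v**3 + v**2.
No constant or linear terms (consistent with a singular point). Quadratic part: v**2. Cubic part: -3*u**3 + u*v**2 + 2*v**3.
The quadratic part v**2 is a perfect square, so there is a single (double) tangent line v = 0, i.e. y = -3. Restricting the cubic part to that line (v = 0) leaves -3*u**3 ≠ 0, so f is not divisible by v and the branch is v² ≈ 3*u**3 to lowest order — this is a cusp.
Classification: cusp.


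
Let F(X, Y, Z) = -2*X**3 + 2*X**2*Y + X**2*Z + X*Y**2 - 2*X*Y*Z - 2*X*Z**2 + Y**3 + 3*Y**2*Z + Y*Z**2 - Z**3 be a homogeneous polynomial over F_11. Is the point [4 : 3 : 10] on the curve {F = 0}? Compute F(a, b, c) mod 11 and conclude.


F(4,3,10) ≡ 8 (mod 11); P is NOT on the curve.

Evaluate F(4, 3, 10) term-by-term (mod 11).
  -2*X**3 ↦ -2·64·1·1 = -128
  2*X**2*Y ↦ 2·16·3·1 = 96
  X**2*Z ↦ 1·16·1·10 = 160
  X*Y**2 ↦ 1·4·9·1 = 36
  -2*X*Y*Z ↦ -2·4·3·10 = -240
  -2*X*Z**2 ↦ -2·4·1·100 = -800
  Y**3 ↦ 1·1·27·1 = 27
  3*Y**2*Z ↦ 3·1·9·10 = 270
  Y*Z**2 ↦ 1·1·3·100 = 300
  -Z**3 ↦ -1·1·1·1000 = -1000
Sum: F(4, 3, 10) = (-128) + (96) + (160) + (36) + (-240) + (-800) + (27) + (270) + (300) + (-1000) = -1279.
Reducing mod 11: -1279 ≡ 8 (mod 11).
Since F(a, b, c) ≡ 8 ≠ 0 (mod 11), P does NOT lie on the curve.


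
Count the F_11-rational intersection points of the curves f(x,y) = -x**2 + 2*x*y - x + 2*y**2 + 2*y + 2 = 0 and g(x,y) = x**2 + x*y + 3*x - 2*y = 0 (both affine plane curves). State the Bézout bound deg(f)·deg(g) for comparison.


Common zeros: ∅; count = 0; Bézout bound = 4.

deg(f) = 2, deg(g) = 2, so Bézout bound = 4.
Scan x ∈ F_11. For each x, list the y ∈ F_11 with f(x, y) ≡ 0 and those with g(x, y) ≡ 0 (mod 11); the common zeros in that column are the intersection.
  x = 0: f ≡ 0 at y ∈ ∅; g ≡ 0 at y ∈ {0}; common: ∅.
  x = 1: f ≡ 0 at y ∈ {0, 9}; g ≡ 0 at y ∈ {4}; common: ∅.
  x = 2: f ≡ 0 at y ∈ ∅; g ≡ 0 at y ∈ ∅; common: ∅.
  x = 3: f ≡ 0 at y ∈ {1, 6}; g ≡ 0 at y ∈ {4}; common: ∅.
  x = 4: f ≡ 0 at y ∈ ∅; g ≡ 0 at y ∈ {8}; common: ∅.
  x = 5: f ≡ 0 at y ∈ {7, 9}; g ≡ 0 at y ∈ {5}; common: ∅.
  x = 6: f ≡ 0 at y ∈ ∅; g ≡ 0 at y ∈ {3}; common: ∅.
  x = 7: f ≡ 0 at y ∈ ∅; g ≡ 0 at y ∈ {8}; common: ∅.
  x = 8: f ≡ 0 at y ∈ {6, 7}; g ≡ 0 at y ∈ {0}; common: ∅.
  x = 9: f ≡ 0 at y ∈ {0, 1}; g ≡ 0 at y ∈ {5}; common: ∅.
  x = 10: f ≡ 0 at y ∈ ∅; g ≡ 0 at y ∈ {3}; common: ∅.
Collecting: common zeros = ∅, so the count is 0.
Comparison with the Bézout bound: 0 ≤ 4 = deg(f)·deg(g), as expected for curves with no common component (the affine F_11-count falls short of the bound because intersections may lie at infinity, over extension fields, or carry multiplicity).


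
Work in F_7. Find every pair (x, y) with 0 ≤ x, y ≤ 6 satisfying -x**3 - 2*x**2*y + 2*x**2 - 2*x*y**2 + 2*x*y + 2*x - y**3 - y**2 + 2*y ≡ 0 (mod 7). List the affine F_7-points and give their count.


Affine F_7-points: {(0, 0), (0, 1), (0, 5), (2, 2), (3, 1), (4, 1), (4, 2), (6, 2)}; count = 8.

For each of the 49 pairs (x, y) ∈ F_7², evaluate f(x, y) mod 7. Record the zeros.
  x = 0: [0↦0, 1↦0, 2↦6, 3↦5, 4↦5, 5↦0, 6↦5]  zeros at y ∈ {0, 1, 5}
  x = 1: [0↦3, 1↦1, 2↦1, 3↦4, 4↦4, 5↦2, 6↦6]  zeros at y ∈ ∅
  x = 2: [0↦4, 1↦3, 2↦0, 3↦3, 4↦6, 5↦3, 6↦2]  zeros at y ∈ {2}
  x = 3: [0↦4, 1↦0, 2↦4, 3↦3, 4↦5, 5↦4, 6↦1]  zeros at y ∈ {1}
  x = 4: [0↦4, 1↦0, 2↦0, 3↦5, 4↦2, 5↦6, 6↦4]  zeros at y ∈ {1, 2}
  x = 5: [0↦5, 1↦4, 2↦3, 3↦3, 4↦5, 5↦3, 6↦5]  zeros at y ∈ ∅
  x = 6: [0↦1, 1↦6, 2↦0, 3↦5, 4↦1, 5↦3, 6↦5]  zeros at y ∈ {2}
Collecting zeros: affine points = {(0, 0), (0, 1), (0, 5), (2, 2), (3, 1), (4, 1), (4, 2), (6, 2)}.
Total count |C(F_7)_aff| = 8.


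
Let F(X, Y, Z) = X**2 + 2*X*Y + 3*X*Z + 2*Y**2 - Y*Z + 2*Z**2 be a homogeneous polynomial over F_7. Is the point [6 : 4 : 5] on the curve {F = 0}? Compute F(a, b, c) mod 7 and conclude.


F(6,4,5) ≡ 5 (mod 7); P is NOT on the curve.

Evaluate F(6, 4, 5) term-by-term (mod 7).
  X**2 ↦ 1·36·1·1 = 36
  2*X*Y ↦ 2·6·4·1 = 48
  3*X*Z ↦ 3·6·1·5 = 90
  2*Y**2 ↦ 2·1·16·1 = 32
  -Y*Z ↦ -1·1·4·5 = -20
  2*Z**2 ↦ 2·1·1·25 = 50
Sum: F(6, 4, 5) = (36) + (48) + (90) + (32) + (-20) + (50) = 236.
Reducing mod 7: 236 ≡ 5 (mod 7).
Since F(a, b, c) ≡ 5 ≠ 0 (mod 7), P does NOT lie on the curve.


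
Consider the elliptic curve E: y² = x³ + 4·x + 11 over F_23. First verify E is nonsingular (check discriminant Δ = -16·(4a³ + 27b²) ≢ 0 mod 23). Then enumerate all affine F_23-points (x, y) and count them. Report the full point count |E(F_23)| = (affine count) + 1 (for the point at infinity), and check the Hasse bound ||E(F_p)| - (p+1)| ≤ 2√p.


Affine points = {(1, 4), (1, 19), (2, 2), (2, 21), (3, 2), (3, 21), (5, 8), (5, 15), (8, 7), (8, 16), (10, 4), (10, 19), (11, 11), (11, 12), (12, 4), (12, 19), (13, 11), (13, 12), (16, 10), (16, 13), (17, 1), (17, 22), (18, 2), (18, 21), (19, 0), (20, 8), (20, 15), (21, 8), (21, 15), (22, 11), (22, 12)}; affine count = 31; |E(F_23)| = 32.

Discriminant check: Δ ∝ 4a³ + 27b² = 4·4³ + 27·11² = 4·64 + 27·121 ≡ 4 (mod 23). Nonzero ⇒ E is nonsingular.
For each x ∈ F_23, compute rhs = x³ + 4·x + 11 mod 23, then count y ∈ F_23 with y² ≡ rhs.
  x = 0: rhs = 11, matching y values: none (0 points).
  x = 1: rhs = 16, matching y values: 4, 19 (2 points).
  x = 2: rhs = 4, matching y values: 2, 21 (2 points).
  x = 3: rhs = 4, matching y values: 2, 21 (2 points).
  x = 4: rhs = 22, matching y values: none (0 points).
  x = 5: rhs = 18, matching y values: 8, 15 (2 points).
  x = 6: rhs = 21, matching y values: none (0 points).
  x = 7: rhs = 14, matching y values: none (0 points).
  x = 8: rhs = 3, matching y values: 7, 16 (2 points).
  x = 9: rhs = 17, matching y values: none (0 points).
  x = 10: rhs = 16, matching y values: 4, 19 (2 points).
  x = 11: rhs = 6, matching y values: 11, 12 (2 points).
  x = 12: rhs = 16, matching y values: 4, 19 (2 points).
  x = 13: rhs = 6, matching y values: 11, 12 (2 points).
  x = 14: rhs = 5, matching y values: none (0 points).
  x = 15: rhs = 19, matching y values: none (0 points).
  x = 16: rhs = 8, matching y values: 10, 13 (2 points).
  x = 17: rhs = 1, matching y values: 1, 22 (2 points).
  x = 18: rhs = 4, matching y values: 2, 21 (2 points).
  x = 19: rhs = 0, matching y values: 0 (1 points).
  x = 20: rhs = 18, matching y values: 8, 15 (2 points).
  x = 21: rhs = 18, matching y values: 8, 15 (2 points).
  x = 22: rhs = 6, matching y values: 11, 12 (2 points).
Total affine count: 31.
Full point count |E(F_23)| = 31 + 1 = 32.
Hasse bound: |32 − (23+1)| = |8| = 8 ≤ 2√23 ≈ 9.5917 ✓.


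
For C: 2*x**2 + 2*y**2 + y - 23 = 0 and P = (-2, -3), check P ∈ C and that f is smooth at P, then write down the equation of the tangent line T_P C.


Tangent line at P: -8*x - 11*y - 49 = 0.

Step 1: f(-2, -3) = 0, so P lies on C.
Step 2: partial derivatives
  f_x(x, y) = 4*x, f_y(x, y) = 4*y + 1.
  f_x(P) = -8, f_y(P) = -11 (gradient nonzero, so P is smooth).
Step 3: tangent line at P: -8·(x − -2) + -11·(y − -3) = 0.
Expanding: -8*x - 11*y - 49 = 0.


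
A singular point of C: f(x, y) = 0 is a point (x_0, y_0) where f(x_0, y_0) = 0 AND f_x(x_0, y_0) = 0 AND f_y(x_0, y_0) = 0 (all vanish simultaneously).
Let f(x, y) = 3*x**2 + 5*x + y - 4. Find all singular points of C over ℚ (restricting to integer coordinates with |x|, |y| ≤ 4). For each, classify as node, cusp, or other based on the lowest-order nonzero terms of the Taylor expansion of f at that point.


No singular points in the scanned grid; C is smooth there.

Compute partial derivatives:
  f_x = 6*x + 5.
  f_y = 1.
f_y = 1 is a nonzero constant, so f_y never vanishes: no point (x, y) can satisfy f = f_x = f_y = 0. In particular no (x, y) ∈ {−4, ..., 4}² is singular; the curve is smooth.


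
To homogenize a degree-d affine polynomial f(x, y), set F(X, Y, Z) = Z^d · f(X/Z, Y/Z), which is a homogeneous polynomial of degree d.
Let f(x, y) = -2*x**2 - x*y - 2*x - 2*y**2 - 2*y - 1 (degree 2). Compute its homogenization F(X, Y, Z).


F(X, Y, Z) = -2*X**2 - X*Y - 2*X*Z - 2*Y**2 - 2*Y*Z - Z**2

deg(f) = 2.
Substitute x = X/Z, y = Y/Z into f, then multiply by Z^2.
  monomial -2·x^2·y^0 ↦ -2·X^2·Y^0·Z^0.
  monomial -1·x^1·y^1 ↦ -1·X^1·Y^1·Z^0.
  monomial -2·x^1·y^0 ↦ -2·X^1·Y^0·Z^1.
  monomial -2·x^0·y^2 ↦ -2·X^0·Y^2·Z^0.
  monomial -2·x^0·y^1 ↦ -2·X^0·Y^1·Z^1.
  monomial -1·x^0·y^0 ↦ -1·X^0·Y^0·Z^2.
Collecting: F(X, Y, Z) = -2*X**2 - X*Y - 2*X*Z - 2*Y**2 - 2*Y*Z - Z**2.


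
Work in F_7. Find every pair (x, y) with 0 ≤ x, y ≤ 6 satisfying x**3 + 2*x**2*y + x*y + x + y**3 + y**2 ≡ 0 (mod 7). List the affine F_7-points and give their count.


Affine F_7-points: {(0, 0), (0, 6), (1, 1), (2, 2), (2, 5), (2, 6), (3, 2), (5, 2)}; count = 8.

For each of the 49 pairs (x, y) ∈ F_7², evaluate f(x, y) mod 7. Record the zeros.
  x = 0: [0↦0, 1↦2, 2↦5, 3↦1, 4↦3, 5↦3, 6↦0]  zeros at y ∈ {0, 6}
  x = 1: [0↦2, 1↦0, 2↦6, 3↦5, 4↦3, 5↦6, 6↦6]  zeros at y ∈ {1}
  x = 2: [0↦3, 1↦1, 2↦0, 3↦6, 4↦4, 5↦0, 6↦0]  zeros at y ∈ {2, 5, 6}
  x = 3: [0↦2, 1↦4, 2↦0, 3↦3, 4↦5, 5↦5, 6↦2]  zeros at y ∈ {2}
  x = 4: [0↦5, 1↦1, 2↦5, 3↦2, 4↦5, 5↦6, 6↦4]  zeros at y ∈ ∅
  x = 5: [0↦4, 1↦5, 2↦0, 3↦2, 4↦3, 5↦2, 6↦5]  zeros at y ∈ {2}
  x = 6: [0↦5, 1↦1, 2↦5, 3↦2, 4↦5, 5↦6, 6↦4]  zeros at y ∈ ∅
Collecting zeros: affine points = {(0, 0), (0, 6), (1, 1), (2, 2), (2, 5), (2, 6), (3, 2), (5, 2)}.
Total count |C(F_7)_aff| = 8.
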